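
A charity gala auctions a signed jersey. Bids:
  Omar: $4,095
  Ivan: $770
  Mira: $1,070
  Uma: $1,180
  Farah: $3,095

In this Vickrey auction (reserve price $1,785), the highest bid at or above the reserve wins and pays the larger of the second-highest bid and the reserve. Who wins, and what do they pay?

Omar pays $3,095

Rule: the highest bid at or above the reserve wins and pays the larger of the second-highest bid and the reserve.
Bids ranked: 4,095 (Omar) > 3,095 (Farah) > 1,180 (Uma) > 1,070 (Mira) > 770 (Ivan)
Highest eligible bid: Omar at $4,095.
max(second-highest $3,095, reserve $1,785) = $3,095; the reserve does not bind.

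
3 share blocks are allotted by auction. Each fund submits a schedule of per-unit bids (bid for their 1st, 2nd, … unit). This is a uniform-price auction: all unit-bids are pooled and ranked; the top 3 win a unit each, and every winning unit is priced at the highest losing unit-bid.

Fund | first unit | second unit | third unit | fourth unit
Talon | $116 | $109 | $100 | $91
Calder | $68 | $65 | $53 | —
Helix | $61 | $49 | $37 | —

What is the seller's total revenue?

Total revenue: $273

Merging the schedules and taking the best 3: 116 (Talon-1), 109 (Talon-2), 100 (Talon-3)
First bid not allocated: $91.
Allocation: Talon 3. Every unit priced at $91.
Revenue = 3 × 91 = $273.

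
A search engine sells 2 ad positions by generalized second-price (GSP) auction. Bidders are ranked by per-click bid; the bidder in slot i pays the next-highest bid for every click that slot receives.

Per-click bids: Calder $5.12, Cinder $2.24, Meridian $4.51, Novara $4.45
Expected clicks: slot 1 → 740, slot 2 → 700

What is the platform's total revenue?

Total revenue: $6452.40

Sorting advertisers: $5.12 (Calder) > $4.51 (Meridian) > $4.45 (Novara) > …
Slot 1: Calder pays $4.51 × 740 = $3337.40
Slot 2: Meridian pays $4.45 × 700 = $3115.00
Total = $6452.40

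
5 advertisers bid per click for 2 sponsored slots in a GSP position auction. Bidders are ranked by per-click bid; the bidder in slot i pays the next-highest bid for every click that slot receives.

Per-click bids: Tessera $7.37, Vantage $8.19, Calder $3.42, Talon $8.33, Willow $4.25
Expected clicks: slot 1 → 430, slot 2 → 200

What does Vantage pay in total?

Vantage pays $1474.00

Per-click bids in order: $8.33 (Talon) > $8.19 (Vantage) > $7.37 (Tessera) > …
Vantage holds slot 2 → pays next bid $7.37 × 200 clicks = $1474.00.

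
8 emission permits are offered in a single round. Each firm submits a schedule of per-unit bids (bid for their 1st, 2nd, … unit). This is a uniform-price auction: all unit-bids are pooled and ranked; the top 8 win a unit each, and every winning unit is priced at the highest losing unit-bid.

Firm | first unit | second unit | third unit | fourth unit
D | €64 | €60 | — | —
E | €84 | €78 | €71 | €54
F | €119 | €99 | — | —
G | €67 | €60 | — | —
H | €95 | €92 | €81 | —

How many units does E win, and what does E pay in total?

E: 3 units, pays €201

Pooled unit-bids ranked (top 8): 119 (F-1), 99 (F-2), 95 (H-1), 92 (H-2), 84 (E-1), 81 (H-3), 78 (E-2), 71 (E-3)
Highest rejected unit-bid = €67.
E wins 3 unit(s) at €67 each.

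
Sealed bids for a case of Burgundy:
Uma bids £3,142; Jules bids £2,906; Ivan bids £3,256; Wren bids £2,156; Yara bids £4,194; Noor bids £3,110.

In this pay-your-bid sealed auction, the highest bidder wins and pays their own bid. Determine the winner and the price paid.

Rule: the highest bidder wins and pays their own bid.
Bids in order: 4,194 (Yara) > 3,256 (Ivan) > 3,142 (Uma) > 3,110 (Noor) > 2,906 (Jules) > 2,156 (Wren)
Yara is highest → pays own bid, £4,194.

Yara pays £4,194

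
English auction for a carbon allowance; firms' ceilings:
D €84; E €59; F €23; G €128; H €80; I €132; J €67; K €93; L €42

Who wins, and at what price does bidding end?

Limits ranked: 132 (I) > 128 (G) > 93 (K) > 84 (D) > 80 (H) > 67 (J) > …
Once the price passes €128, only I is left; the hammer falls at G's limit of €128.

I wins at €128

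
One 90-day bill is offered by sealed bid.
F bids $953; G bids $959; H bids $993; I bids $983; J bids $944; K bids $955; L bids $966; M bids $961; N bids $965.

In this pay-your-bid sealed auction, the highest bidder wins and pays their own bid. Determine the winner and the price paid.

H pays $993

Bids ranked: 993 (H) > 983 (I) > 966 (L) > 965 (N) > 961 (M) > 959 (G) > …
H has the highest bid and pays exactly that: $993.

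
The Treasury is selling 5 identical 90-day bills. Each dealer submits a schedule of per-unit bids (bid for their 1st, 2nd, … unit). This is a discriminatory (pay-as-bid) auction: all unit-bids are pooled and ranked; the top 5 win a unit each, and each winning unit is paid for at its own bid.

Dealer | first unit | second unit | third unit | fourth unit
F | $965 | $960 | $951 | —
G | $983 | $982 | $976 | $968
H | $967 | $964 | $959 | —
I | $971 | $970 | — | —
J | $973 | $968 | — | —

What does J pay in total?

All unit-bids, highest first — top 5: 983 (G-1), 982 (G-2), 976 (G-3), 973 (J-1), 971 (I-1)
Next rejected bid: $970 (not a price — pay-as-bid).
J's winning unit-bids: 973 = $973.

J pays $973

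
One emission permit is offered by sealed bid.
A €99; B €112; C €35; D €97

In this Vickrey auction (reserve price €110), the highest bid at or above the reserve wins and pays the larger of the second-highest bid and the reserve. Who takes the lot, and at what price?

Bids ranked: 112 (B) > 99 (A) > 97 (D) > 35 (C)
B has the top bid at or above the reserve (€112).
max(second-highest €99, reserve €110) = €110.

B pays €110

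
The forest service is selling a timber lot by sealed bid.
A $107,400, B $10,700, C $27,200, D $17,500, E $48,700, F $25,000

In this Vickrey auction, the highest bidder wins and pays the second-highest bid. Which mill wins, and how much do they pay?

A pays $48,700

Sorting bids: 107,400 (A) > 48,700 (E) > 27,200 (C) > 25,000 (F) > 17,500 (D) > 10,700 (B)
Second-price: A pays E's bid of $48,700.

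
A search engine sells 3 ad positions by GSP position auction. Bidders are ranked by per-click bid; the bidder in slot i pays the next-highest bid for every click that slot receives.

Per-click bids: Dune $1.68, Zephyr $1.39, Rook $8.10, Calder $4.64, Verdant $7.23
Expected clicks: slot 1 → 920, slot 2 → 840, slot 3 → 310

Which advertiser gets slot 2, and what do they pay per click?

Verdant; $4.64 per click

Sorting advertisers: $8.10 (Rook) > $7.23 (Verdant) > $4.64 (Calder) > $1.68 (Dune) > …
Slot 2 goes to the second-ranked bidder, Verdant, who pays the next bid down: $4.64/click.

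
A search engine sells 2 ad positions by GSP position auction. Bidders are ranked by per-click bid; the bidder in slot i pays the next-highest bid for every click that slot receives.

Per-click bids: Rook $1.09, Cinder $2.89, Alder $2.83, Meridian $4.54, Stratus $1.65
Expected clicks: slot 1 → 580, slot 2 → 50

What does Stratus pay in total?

Stratus pays $0.00

Per-click bids in order: $4.54 (Meridian) > $2.89 (Cinder) > $2.83 (Alder) > …
Stratus ranks below slot 2 → no slot, pays nothing.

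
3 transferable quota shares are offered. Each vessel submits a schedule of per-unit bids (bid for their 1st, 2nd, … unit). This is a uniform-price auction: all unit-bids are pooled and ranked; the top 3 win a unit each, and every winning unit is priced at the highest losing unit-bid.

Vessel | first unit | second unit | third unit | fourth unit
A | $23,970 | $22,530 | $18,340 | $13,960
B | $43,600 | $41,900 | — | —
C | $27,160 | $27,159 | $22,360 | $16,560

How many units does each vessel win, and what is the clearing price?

B 2, C 1; clearing price $27,159

All unit-bids, highest first — top 3: 43,600 (B-1), 41,900 (B-2), 27,160 (C-1)
The (k+1)-th unit-bid is $27,159.
Allocation: B 2, C 1.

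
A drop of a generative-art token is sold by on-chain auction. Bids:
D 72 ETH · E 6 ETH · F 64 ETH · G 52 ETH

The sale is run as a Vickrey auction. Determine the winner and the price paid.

D pays 64 ETH

Rule: the highest bidder wins and pays the second-highest bid.
Bids ranked: 72 (D) > 64 (F) > 52 (G) > 6 (E)
D is highest; pays the second-highest bid, 64 ETH.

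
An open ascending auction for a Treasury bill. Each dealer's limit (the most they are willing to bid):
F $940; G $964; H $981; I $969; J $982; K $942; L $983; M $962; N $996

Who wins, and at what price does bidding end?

N wins at $983

Rule: the price rises until one bidder remains; the winner pays the price at which the last rival dropped out.
Sorting limits: 996 (N) > 983 (L) > 982 (J) > 981 (H) > 969 (I) > 964 (G) > …
L is the last rival to drop out, at $983; N remains and wins at that price.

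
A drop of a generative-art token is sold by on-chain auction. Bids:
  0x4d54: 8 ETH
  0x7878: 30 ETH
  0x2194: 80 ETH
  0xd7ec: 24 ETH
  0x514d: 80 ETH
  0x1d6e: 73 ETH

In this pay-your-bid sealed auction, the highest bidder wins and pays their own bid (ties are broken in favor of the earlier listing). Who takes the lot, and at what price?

Pay-your-bid sealed auction: the highest bidder wins and pays their own bid.
Bids in order: 80 (0x2194) > 80 (0x514d) > 73 (0x1d6e) > 30 (0x7878) > 24 (0xd7ec) > 8 (0x4d54)
Tie at 80 ETH → 0x2194 wins by tie-break.
First-price: 0x2194 pays what they bid, 80 ETH.

0x2194 pays 80 ETH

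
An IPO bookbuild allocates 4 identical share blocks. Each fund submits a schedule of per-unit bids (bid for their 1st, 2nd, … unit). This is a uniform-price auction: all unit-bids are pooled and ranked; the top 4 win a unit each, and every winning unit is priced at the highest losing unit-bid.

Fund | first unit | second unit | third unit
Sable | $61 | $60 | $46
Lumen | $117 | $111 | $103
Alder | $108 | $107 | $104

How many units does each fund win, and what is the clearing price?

Pooled unit-bids ranked (top 4): 117 (Lumen-1), 111 (Lumen-2), 108 (Alder-1), 107 (Alder-2)
First bid not allocated: $104.
Allocation: Alder 2, Lumen 2.

Alder 2, Lumen 2; clearing price $104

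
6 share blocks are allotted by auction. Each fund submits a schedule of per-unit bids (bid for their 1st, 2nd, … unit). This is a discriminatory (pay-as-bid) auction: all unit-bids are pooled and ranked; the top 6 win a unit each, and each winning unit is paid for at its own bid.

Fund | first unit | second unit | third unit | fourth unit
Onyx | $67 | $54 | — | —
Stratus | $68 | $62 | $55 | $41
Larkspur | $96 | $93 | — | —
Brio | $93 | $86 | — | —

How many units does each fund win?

Brio 2, Larkspur 2, Onyx 1, Stratus 1

Merging the schedules and taking the best 6: 96 (Larkspur-1), 93 (Larkspur-2), 93 (Brio-1), 86 (Brio-2), 68 (Stratus-1), 67 (Onyx-1)
Next rejected bid: $62 (not a price — pay-as-bid).
Allocation: Brio 2, Larkspur 2, Onyx 1, Stratus 1.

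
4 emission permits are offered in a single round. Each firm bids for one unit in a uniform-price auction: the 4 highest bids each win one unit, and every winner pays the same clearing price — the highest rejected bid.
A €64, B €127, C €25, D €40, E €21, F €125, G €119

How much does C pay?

Bids ranked high→low: 127 (B), 125 (F), 119 (G), 64 (A), 40 (D), 25 (C), …
Top 4: B, F, G, A.
Clearing price = highest rejected bid = €40.
C does not win → pays €0.

C pays €0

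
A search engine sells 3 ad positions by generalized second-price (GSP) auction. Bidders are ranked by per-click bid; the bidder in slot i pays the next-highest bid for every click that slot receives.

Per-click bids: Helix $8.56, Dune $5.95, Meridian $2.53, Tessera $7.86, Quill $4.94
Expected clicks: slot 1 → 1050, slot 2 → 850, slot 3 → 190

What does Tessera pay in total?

Tessera pays $5057.50

Sorting advertisers: $8.56 (Helix) > $7.86 (Tessera) > $5.95 (Dune) > $4.94 (Quill) > …
Tessera holds slot 2 → pays next bid $5.95 × 850 clicks = $5057.50.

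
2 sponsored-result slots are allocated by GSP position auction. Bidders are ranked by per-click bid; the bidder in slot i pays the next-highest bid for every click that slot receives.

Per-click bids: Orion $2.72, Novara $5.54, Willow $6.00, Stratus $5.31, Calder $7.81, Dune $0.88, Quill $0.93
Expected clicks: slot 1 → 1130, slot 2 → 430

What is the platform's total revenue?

Sorting advertisers: $7.81 (Calder) > $6.00 (Willow) > $5.54 (Novara) > …
Slot 1: Calder pays $6.00 × 1130 = $6780.00
Slot 2: Willow pays $5.54 × 430 = $2382.20
Total = $9162.20

Total revenue: $9162.20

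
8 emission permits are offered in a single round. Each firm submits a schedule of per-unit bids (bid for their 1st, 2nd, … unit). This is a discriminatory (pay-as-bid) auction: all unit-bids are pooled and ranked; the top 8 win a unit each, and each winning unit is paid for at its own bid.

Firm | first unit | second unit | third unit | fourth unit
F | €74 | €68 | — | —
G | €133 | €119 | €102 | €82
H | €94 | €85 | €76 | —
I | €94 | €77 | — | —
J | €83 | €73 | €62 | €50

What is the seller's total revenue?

Pooled unit-bids ranked (top 8): 133 (G-1), 119 (G-2), 102 (G-3), 94 (H-1), 94 (I-1), 85 (H-2), 83 (J-1), 82 (G-4)
Next rejected bid: €77 (not a price — pay-as-bid).
Each winning unit pays its own bid.
Revenue = 133 + 119 + 102 + 94 + 94 + 85 + 83 + 82 = €792.

Total revenue: €792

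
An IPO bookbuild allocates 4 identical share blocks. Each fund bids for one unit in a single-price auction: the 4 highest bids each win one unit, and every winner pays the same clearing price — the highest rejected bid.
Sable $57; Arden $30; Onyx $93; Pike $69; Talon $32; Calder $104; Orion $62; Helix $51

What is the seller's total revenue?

Total revenue: $228

Bids ranked high→low: 104 (Calder), 93 (Onyx), 69 (Pike), 62 (Orion), 57 (Sable), 51 (Helix), …
The 4 highest are Calder, Onyx, Pike, Orion.
Clearing price = highest rejected bid = $57.
Total revenue = 4 × $57 = $228.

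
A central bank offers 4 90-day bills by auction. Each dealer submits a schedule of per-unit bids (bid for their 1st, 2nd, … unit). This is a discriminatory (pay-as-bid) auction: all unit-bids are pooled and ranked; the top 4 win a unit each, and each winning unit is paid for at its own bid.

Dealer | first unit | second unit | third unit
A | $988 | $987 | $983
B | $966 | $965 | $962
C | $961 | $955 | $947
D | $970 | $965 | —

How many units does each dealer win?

Pooled unit-bids ranked (top 4): 988 (A-1), 987 (A-2), 983 (A-3), 970 (D-1)
Next rejected bid: $966 (not a price — pay-as-bid).
Allocation: A 3, D 1.

A 3, D 1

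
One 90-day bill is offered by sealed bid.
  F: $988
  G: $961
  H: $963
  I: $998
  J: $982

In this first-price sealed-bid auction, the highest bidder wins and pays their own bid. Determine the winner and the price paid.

Rule: the highest bidder wins and pays their own bid.
Bids in order: 998 (I) > 988 (F) > 982 (J) > 963 (H) > 961 (G)
I is highest → pays own bid, $998.

I pays $998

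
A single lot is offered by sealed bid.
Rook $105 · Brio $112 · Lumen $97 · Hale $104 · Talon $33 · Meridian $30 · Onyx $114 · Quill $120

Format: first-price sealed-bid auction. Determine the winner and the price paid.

Bids ranked: 120 (Quill) > 114 (Onyx) > 112 (Brio) > 105 (Rook) > 104 (Hale) > 97 (Lumen) > …
Quill has the highest bid and pays exactly that: $120.

Quill pays $120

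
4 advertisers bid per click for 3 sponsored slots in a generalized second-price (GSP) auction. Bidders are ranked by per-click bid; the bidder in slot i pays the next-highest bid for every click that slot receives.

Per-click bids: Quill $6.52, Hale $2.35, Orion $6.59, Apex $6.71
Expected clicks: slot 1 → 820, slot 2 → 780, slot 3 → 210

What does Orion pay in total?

Orion pays $5085.60

Per-click bids in order: $6.71 (Apex) > $6.59 (Orion) > $6.52 (Quill) > $2.35 (Hale)
Orion holds slot 2 → pays next bid $6.52 × 780 clicks = $5085.60.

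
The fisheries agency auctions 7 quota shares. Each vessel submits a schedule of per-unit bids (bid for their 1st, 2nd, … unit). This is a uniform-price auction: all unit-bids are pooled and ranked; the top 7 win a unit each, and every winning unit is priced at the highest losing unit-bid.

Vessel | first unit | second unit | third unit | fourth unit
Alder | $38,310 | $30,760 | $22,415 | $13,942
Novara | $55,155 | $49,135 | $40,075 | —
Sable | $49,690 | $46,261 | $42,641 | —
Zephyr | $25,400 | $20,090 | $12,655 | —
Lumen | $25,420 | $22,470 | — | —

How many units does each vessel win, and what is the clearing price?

Merging the schedules and taking the best 7: 55,155 (Novara-1), 49,690 (Sable-1), 49,135 (Novara-2), 46,261 (Sable-2), 42,641 (Sable-3), 40,075 (Novara-3), 38,310 (Alder-1)
First bid not allocated: $30,760.
Allocation: Alder 1, Novara 3, Sable 3.

Alder 1, Novara 3, Sable 3; clearing price $30,760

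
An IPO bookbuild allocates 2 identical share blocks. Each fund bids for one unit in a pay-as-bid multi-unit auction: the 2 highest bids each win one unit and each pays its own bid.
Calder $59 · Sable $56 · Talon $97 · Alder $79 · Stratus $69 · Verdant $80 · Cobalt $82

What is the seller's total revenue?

Total revenue: $179

Sorting: 97 (Talon), 82 (Cobalt), 80 (Verdant), 79 (Alder), …
Winners (2 units): Talon, Cobalt.
Total revenue = 97 + 82 = $179.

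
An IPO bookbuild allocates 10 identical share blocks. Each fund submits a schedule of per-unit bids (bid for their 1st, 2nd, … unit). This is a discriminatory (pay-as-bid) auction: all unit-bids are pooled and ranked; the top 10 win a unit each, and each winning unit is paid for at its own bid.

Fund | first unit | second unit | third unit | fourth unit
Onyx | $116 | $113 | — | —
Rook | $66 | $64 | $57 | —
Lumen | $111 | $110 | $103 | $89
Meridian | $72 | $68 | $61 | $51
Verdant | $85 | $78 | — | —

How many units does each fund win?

Pooled unit-bids ranked (top 10): 116 (Onyx-1), 113 (Onyx-2), 111 (Lumen-1), 110 (Lumen-2), 103 (Lumen-3), 89 (Lumen-4), 85 (Verdant-1), 78 (Verdant-2), 72 (Meridian-1), 68 (Meridian-2)
Next rejected bid: $66 (not a price — pay-as-bid).
Allocation: Lumen 4, Meridian 2, Onyx 2, Verdant 2.

Lumen 4, Meridian 2, Onyx 2, Verdant 2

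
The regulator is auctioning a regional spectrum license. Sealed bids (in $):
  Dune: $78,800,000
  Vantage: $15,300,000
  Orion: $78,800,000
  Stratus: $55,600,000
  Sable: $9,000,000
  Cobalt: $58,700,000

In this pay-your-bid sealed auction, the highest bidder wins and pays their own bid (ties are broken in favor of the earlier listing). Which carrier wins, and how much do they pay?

Dune pays $78,800,000

Sorting bids: 78,800,000 (Dune) > 78,800,000 (Orion) > 58,700,000 (Cobalt) > 55,600,000 (Stratus) > 15,300,000 (Vantage) > 9,000,000 (Sable)
Tie at $78,800,000 → Dune wins by tie-break.
Dune has the highest bid and pays exactly that: $78,800,000.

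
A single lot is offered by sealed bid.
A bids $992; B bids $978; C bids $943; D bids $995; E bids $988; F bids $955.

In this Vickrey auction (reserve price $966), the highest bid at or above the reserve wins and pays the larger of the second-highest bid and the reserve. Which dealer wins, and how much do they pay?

D pays $992

Rule: the highest bid at or above the reserve wins and pays the larger of the second-highest bid and the reserve.
Sorting bids: 995 (D) > 992 (A) > 988 (E) > 978 (B) > 955 (F) > 943 (C)
Highest eligible bid: D at $995.
max(second-highest $992, reserve $966) = $992; the reserve does not bind.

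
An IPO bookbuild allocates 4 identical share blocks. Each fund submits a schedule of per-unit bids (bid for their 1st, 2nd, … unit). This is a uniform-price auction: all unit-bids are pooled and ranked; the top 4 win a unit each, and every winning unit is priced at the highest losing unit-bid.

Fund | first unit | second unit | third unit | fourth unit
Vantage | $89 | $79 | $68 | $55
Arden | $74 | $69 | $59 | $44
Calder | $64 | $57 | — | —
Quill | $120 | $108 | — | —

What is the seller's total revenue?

Merging the schedules and taking the best 4: 120 (Quill-1), 108 (Quill-2), 89 (Vantage-1), 79 (Vantage-2)
First bid not allocated: $74.
Allocation: Quill 2, Vantage 2. Every unit priced at $74.
Revenue = 4 × 74 = $296.

Total revenue: $296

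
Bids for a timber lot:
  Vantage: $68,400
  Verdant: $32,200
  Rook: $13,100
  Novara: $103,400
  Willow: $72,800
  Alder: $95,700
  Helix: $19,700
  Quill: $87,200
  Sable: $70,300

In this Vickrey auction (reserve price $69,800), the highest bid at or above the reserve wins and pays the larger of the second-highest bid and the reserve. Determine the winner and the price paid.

Novara pays $95,700

Bids ranked: 103,400 (Novara) > 95,700 (Alder) > 87,200 (Quill) > 72,800 (Willow) > 70,300 (Sable) > 68,400 (Vantage) > …
Novara has the top bid at or above the reserve ($103,400).
Second-highest bid $95,700 exceeds the reserve $69,800 → payment $95,700.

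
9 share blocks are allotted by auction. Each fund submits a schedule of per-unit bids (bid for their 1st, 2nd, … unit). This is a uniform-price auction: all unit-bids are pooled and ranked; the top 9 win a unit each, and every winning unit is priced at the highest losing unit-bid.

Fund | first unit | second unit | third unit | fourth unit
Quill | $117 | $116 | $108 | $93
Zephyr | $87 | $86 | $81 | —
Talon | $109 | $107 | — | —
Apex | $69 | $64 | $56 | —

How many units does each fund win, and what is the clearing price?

All unit-bids, highest first — top 9: 117 (Quill-1), 116 (Quill-2), 109 (Talon-1), 108 (Quill-3), 107 (Talon-2), 93 (Quill-4), 87 (Zephyr-1), 86 (Zephyr-2), 81 (Zephyr-3)
The (k+1)-th unit-bid is $69.
Allocation: Quill 4, Talon 2, Zephyr 3.

Quill 4, Talon 2, Zephyr 3; clearing price $69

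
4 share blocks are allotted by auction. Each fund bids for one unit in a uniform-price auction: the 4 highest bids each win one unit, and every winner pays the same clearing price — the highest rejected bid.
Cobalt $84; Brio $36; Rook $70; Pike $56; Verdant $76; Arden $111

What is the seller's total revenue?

Total revenue: $224

Sorting: 111 (Arden), 84 (Cobalt), 76 (Verdant), 70 (Rook), 56 (Pike), 36 (Brio)
Winners (4 units): Arden, Cobalt, Verdant, Rook.
First losing bid is Pike's $56, which sets the uniform price.
Total revenue = 4 × $56 = $224.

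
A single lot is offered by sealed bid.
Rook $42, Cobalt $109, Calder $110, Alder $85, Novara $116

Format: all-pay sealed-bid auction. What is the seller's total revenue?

Sorting bids: 116 (Novara) > 110 (Calder) > 109 (Cobalt) > 85 (Alder) > 42 (Rook)
Novara wins with the top bid; all bids are sunk regardless.
Every bidder forfeits their bid regardless of winning.
Revenue = 42 + 109 + 110 + 85 + 116 = $462.

Total revenue: $462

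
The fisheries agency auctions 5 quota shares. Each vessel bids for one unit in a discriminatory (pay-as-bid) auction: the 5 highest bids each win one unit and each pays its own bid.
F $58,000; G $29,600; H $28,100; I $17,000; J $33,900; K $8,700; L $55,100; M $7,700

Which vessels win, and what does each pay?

F $58,000, L $55,100, J $33,900, G $29,600, H $28,100

Sorting: 58,000 (F), 55,100 (L), 33,900 (J), 29,600 (G), 28,100 (H), 17,000 (I), 8,700 (K), …
Top 5: F, L, J, G, H.
Each winner pays its own bid: F $58,000, L $55,100, J $33,900, G $29,600, H $28,100.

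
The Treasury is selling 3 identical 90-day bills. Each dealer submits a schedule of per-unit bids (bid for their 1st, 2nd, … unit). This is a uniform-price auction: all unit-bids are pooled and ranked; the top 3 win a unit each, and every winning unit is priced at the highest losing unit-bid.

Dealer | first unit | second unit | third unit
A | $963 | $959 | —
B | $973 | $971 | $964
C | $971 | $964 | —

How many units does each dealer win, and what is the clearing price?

B 2, C 1; clearing price $964

Merging the schedules and taking the best 3: 973 (B-1), 971 (B-2), 971 (C-1)
Highest rejected unit-bid = $964.
Allocation: B 2, C 1.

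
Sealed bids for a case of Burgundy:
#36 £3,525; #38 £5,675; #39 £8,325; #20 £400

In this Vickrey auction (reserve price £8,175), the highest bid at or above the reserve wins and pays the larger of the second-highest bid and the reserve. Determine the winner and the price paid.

#39 pays £8,175

Bids ranked: 8,325 (#39) > 5,675 (#38) > 3,525 (#36) > 400 (#20)
Highest eligible bid: #39 at £8,325.
max(second-highest £5,675, reserve £8,175) = £8,175.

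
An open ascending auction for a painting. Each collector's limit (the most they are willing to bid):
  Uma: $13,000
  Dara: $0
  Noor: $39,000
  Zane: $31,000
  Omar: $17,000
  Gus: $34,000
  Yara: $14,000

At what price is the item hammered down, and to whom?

Ascending (English) auction: the price rises until one bidder remains; the winner pays the price at which the last rival dropped out.
Sorting limits: 39,000 (Noor) > 34,000 (Gus) > 31,000 (Zane) > 17,000 (Omar) > 14,000 (Yara) > 13,000 (Uma) > …
Once the price passes $34,000, only Noor is left; the hammer falls at Gus's limit of $34,000.

Noor wins at $34,000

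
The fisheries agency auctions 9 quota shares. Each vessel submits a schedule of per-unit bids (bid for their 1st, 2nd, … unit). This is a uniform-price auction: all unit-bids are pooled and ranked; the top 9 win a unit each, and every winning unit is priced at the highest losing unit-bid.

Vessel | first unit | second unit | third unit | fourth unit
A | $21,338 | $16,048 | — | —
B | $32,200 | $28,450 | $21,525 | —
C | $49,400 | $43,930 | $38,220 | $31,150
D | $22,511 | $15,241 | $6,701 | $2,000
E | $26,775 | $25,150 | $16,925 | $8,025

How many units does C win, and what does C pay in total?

C: 4 units, pays $86,100

All unit-bids, highest first — top 9: 49,400 (C-1), 43,930 (C-2), 38,220 (C-3), 32,200 (B-1), 31,150 (C-4), 28,450 (B-2), 26,775 (E-1), 25,150 (E-2), 22,511 (D-1)
Highest rejected unit-bid = $21,525.
C wins 4 unit(s) at $21,525 each.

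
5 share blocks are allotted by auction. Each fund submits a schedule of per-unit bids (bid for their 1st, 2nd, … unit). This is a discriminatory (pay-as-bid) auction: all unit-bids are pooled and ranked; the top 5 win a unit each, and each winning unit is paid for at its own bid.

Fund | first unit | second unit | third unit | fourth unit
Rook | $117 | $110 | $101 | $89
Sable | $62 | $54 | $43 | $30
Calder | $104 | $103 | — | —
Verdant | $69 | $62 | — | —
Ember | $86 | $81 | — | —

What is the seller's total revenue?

Merging the schedules and taking the best 5: 117 (Rook-1), 110 (Rook-2), 104 (Calder-1), 103 (Calder-2), 101 (Rook-3)
Next rejected bid: $89 (not a price — pay-as-bid).
Each winning unit pays its own bid.
Revenue = 117 + 110 + 104 + 103 + 101 = $535.

Total revenue: $535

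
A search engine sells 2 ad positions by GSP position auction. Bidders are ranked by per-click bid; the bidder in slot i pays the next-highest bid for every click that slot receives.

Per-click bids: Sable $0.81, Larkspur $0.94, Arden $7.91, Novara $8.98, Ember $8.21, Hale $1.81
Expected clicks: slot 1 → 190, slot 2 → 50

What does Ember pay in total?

Ember pays $395.50

Per-click bids in order: $8.98 (Novara) > $8.21 (Ember) > $7.91 (Arden) > …
Ember holds slot 2 → pays next bid $7.91 × 50 clicks = $395.50.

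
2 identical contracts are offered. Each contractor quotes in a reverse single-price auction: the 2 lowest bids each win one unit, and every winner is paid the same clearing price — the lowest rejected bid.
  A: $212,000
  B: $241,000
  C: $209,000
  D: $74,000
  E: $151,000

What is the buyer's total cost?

Total cost: $418,000

Bids ranked low→high: 74,000 (D), 151,000 (E), 209,000 (C), 212,000 (A), …
Lowest 2: D, E.
First losing bid is C's $209,000, which sets the uniform price.
Total cost = 2 × $209,000 = $418,000.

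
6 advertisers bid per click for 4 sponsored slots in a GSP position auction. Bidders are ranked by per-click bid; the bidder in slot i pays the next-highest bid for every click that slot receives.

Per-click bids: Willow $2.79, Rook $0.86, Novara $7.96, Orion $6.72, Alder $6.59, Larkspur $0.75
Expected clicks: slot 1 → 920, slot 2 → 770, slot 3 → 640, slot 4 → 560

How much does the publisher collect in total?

Total revenue: $13523.90

Per-click bids in order: $7.96 (Novara) > $6.72 (Orion) > $6.59 (Alder) > $2.79 (Willow) > $0.86 (Rook) > …
Slot 1: Novara pays $6.72 × 920 = $6182.40
Slot 2: Orion pays $6.59 × 770 = $5074.30
Slot 3: Alder pays $2.79 × 640 = $1785.60
Slot 4: Willow pays $0.86 × 560 = $481.60
Total = $13523.90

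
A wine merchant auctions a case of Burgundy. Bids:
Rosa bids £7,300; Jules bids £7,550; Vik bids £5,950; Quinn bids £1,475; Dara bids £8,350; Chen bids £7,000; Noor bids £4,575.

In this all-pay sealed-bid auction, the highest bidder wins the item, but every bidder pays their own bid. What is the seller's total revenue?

Total revenue: £42,200

Rule: the highest bidder wins the item, but every bidder pays their own bid.
Bids in order: 8,350 (Dara) > 7,550 (Jules) > 7,300 (Rosa) > 7,000 (Chen) > 5,950 (Vik) > 4,575 (Noor) > …
Every bidder forfeits their bid regardless of winning.
Revenue = 7,300 + 7,550 + 5,950 + 1,475 + 8,350 + 7,000 + 4,575 = £42,200.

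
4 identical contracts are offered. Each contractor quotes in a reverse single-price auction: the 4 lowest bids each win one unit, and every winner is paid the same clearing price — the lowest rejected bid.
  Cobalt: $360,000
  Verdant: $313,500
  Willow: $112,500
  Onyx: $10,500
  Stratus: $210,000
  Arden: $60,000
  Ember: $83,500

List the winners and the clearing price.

Onyx, Arden, Ember, Willow; each is paid $210,000

Sorting: 10,500 (Onyx), 60,000 (Arden), 83,500 (Ember), 112,500 (Willow), 210,000 (Stratus), 313,500 (Verdant), …
The 4 lowest are Onyx, Arden, Ember, Willow.
Clearing price = lowest rejected bid = $210,000.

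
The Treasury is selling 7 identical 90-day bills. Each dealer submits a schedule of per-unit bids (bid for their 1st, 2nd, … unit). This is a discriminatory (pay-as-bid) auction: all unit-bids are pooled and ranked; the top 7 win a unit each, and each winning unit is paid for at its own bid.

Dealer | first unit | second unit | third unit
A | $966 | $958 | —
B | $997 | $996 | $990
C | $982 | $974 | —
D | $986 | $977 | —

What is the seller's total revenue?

Total revenue: $6,902

Pooled unit-bids ranked (top 7): 997 (B-1), 996 (B-2), 990 (B-3), 986 (D-1), 982 (C-1), 977 (D-2), 974 (C-2)
Next rejected bid: $966 (not a price — pay-as-bid).
Each winning unit pays its own bid.
Revenue = 997 + 996 + 990 + 986 + 982 + 977 + 974 = $6,902.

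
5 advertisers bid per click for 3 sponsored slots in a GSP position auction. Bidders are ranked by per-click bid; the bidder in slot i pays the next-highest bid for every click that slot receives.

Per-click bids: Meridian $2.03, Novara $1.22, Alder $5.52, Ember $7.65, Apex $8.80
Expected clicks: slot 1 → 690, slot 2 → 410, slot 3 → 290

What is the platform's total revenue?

Total revenue: $8130.40

Per-click bids in order: $8.80 (Apex) > $7.65 (Ember) > $5.52 (Alder) > $2.03 (Meridian) > …
Slot 1: Apex pays $7.65 × 690 = $5278.50
Slot 2: Ember pays $5.52 × 410 = $2263.20
Slot 3: Alder pays $2.03 × 290 = $588.70
Total = $8130.40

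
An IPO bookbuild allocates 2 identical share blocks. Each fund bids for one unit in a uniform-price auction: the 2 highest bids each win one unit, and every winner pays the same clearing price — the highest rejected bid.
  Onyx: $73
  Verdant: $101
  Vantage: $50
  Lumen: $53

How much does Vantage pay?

Vantage pays $0

Bids ranked high→low: 101 (Verdant), 73 (Onyx), 53 (Lumen), 50 (Vantage)
Winners (2 units): Verdant, Onyx.
Clearing price = highest rejected bid = $53.
Vantage does not win → pays $0.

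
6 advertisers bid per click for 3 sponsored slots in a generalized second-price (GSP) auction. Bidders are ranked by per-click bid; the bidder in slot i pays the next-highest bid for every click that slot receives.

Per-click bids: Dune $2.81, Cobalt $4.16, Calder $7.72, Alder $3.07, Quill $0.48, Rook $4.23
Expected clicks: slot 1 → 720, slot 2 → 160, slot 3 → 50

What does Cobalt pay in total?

Sorting advertisers: $7.72 (Calder) > $4.23 (Rook) > $4.16 (Cobalt) > $3.07 (Alder) > …
Cobalt holds slot 3 → pays next bid $3.07 × 50 clicks = $153.50.

Cobalt pays $153.50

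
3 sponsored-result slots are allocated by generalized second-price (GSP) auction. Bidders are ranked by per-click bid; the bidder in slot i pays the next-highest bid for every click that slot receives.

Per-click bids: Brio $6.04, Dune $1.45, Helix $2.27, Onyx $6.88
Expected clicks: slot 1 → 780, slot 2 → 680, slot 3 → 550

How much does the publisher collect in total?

Ranked by bid: $6.88 (Onyx) > $6.04 (Brio) > $2.27 (Helix) > $1.45 (Dune)
Slot 1: Onyx pays $6.04 × 780 = $4711.20
Slot 2: Brio pays $2.27 × 680 = $1543.60
Slot 3: Helix pays $1.45 × 550 = $797.50
Total = $7052.30

Total revenue: $7052.30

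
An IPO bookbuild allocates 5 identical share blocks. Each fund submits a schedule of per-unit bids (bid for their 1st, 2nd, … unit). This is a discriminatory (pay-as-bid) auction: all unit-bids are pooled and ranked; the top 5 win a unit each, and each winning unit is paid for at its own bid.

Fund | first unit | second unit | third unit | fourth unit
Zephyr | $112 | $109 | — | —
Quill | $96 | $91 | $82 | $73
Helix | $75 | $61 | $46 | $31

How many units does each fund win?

Pooled unit-bids ranked (top 5): 112 (Zephyr-1), 109 (Zephyr-2), 96 (Quill-1), 91 (Quill-2), 82 (Quill-3)
Next rejected bid: $75 (not a price — pay-as-bid).
Allocation: Quill 3, Zephyr 2.

Quill 3, Zephyr 2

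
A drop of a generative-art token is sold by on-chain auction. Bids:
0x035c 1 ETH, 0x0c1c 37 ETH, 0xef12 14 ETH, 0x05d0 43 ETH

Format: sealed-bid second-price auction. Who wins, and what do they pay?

Sorting bids: 43 (0x05d0) > 37 (0x0c1c) > 14 (0xef12) > 1 (0x035c)
0x05d0 wins with the highest bid; price is set by the runner-up at 37 ETH.

0x05d0 pays 37 ETH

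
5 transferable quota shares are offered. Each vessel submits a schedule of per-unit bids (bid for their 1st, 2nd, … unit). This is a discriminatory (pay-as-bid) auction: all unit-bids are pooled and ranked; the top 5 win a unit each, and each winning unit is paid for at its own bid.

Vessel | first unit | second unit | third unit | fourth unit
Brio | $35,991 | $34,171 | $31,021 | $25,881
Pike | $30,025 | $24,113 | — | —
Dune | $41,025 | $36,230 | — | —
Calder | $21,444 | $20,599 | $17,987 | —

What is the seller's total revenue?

Total revenue: $178,438

Pooled unit-bids ranked (top 5): 41,025 (Dune-1), 36,230 (Dune-2), 35,991 (Brio-1), 34,171 (Brio-2), 31,021 (Brio-3)
Next rejected bid: $30,025 (not a price — pay-as-bid).
Each winning unit pays its own bid.
Revenue = 41,025 + 36,230 + 35,991 + 34,171 + 31,021 = $178,438.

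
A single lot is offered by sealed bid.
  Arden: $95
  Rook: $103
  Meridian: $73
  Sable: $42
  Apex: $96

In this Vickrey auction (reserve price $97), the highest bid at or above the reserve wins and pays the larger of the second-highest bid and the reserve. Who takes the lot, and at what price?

Rule: the highest bid at or above the reserve wins and pays the larger of the second-highest bid and the reserve.
Sorting bids: 103 (Rook) > 96 (Apex) > 95 (Arden) > 73 (Meridian) > 42 (Sable)
Highest eligible bid: Rook at $103.
Second-highest bid $96 is below the reserve $97, so the reserve binds → payment $97.

Rook pays $97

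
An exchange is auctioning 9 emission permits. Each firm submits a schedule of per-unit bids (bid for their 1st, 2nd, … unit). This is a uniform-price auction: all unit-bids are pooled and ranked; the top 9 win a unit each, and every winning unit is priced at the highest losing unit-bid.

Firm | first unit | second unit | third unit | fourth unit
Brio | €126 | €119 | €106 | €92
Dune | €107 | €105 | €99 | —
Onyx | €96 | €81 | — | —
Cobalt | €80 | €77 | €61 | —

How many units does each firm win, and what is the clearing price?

Brio 4, Dune 3, Onyx 2; clearing price €80

Merging the schedules and taking the best 9: 126 (Brio-1), 119 (Brio-2), 107 (Dune-1), 106 (Brio-3), 105 (Dune-2), 99 (Dune-3), 96 (Onyx-1), 92 (Brio-4), 81 (Onyx-2)
Highest rejected unit-bid = €80.
Allocation: Brio 4, Dune 3, Onyx 2.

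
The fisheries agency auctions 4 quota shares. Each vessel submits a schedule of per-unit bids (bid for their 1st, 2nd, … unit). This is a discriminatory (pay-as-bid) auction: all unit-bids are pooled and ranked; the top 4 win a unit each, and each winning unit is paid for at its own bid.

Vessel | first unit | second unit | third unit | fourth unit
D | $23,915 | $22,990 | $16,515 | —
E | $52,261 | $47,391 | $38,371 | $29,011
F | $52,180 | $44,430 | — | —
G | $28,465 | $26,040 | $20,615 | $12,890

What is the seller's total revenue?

Merging the schedules and taking the best 4: 52,261 (E-1), 52,180 (F-1), 47,391 (E-2), 44,430 (F-2)
Next rejected bid: $38,371 (not a price — pay-as-bid).
Each winning unit pays its own bid.
Revenue = 52,261 + 52,180 + 47,391 + 44,430 = $196,262.

Total revenue: $196,262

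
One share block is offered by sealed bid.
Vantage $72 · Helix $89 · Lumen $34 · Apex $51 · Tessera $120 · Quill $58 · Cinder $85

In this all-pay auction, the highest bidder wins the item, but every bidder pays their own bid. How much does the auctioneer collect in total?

Sorting bids: 120 (Tessera) > 89 (Helix) > 85 (Cinder) > 72 (Vantage) > 58 (Quill) > 51 (Apex) > …
Every bidder forfeits their bid regardless of winning.
Revenue = 72 + 89 + 34 + 51 + 120 + 58 + 85 = $509.

Total revenue: $509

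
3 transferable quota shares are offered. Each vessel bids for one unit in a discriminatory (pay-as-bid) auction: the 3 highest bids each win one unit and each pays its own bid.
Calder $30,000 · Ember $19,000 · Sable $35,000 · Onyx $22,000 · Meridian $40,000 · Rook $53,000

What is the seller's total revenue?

Total revenue: $128,000

Bids ranked high→low: 53,000 (Rook), 40,000 (Meridian), 35,000 (Sable), 30,000 (Calder), 22,000 (Onyx), …
Winners (3 units): Rook, Meridian, Sable.
Total revenue = 53,000 + 40,000 + 35,000 = $128,000.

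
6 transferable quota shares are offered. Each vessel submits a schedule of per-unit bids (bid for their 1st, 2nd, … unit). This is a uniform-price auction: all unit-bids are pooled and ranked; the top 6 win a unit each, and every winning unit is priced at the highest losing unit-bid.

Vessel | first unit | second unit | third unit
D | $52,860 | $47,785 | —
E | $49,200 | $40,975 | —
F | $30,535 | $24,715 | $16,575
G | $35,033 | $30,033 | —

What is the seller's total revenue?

Total revenue: $180,198

All unit-bids, highest first — top 6: 52,860 (D-1), 49,200 (E-1), 47,785 (D-2), 40,975 (E-2), 35,033 (G-1), 30,535 (F-1)
First bid not allocated: $30,033.
Allocation: D 2, E 2, F 1, G 1. Every unit priced at $30,033.
Revenue = 6 × 30,033 = $180,198.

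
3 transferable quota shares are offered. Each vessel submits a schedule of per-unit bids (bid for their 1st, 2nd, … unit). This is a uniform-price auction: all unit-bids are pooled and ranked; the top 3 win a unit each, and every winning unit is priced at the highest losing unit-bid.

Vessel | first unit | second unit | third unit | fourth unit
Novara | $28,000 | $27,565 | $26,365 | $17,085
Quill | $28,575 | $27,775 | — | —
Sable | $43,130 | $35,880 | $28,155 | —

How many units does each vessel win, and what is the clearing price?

All unit-bids, highest first — top 3: 43,130 (Sable-1), 35,880 (Sable-2), 28,575 (Quill-1)
First bid not allocated: $28,155.
Allocation: Quill 1, Sable 2.

Quill 1, Sable 2; clearing price $28,155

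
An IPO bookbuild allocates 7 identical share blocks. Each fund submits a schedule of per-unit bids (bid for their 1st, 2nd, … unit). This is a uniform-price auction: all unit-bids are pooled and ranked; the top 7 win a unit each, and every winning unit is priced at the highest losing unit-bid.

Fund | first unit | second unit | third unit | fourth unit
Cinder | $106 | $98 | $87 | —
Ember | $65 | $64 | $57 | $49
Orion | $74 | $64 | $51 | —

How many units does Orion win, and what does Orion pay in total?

Orion: 2 units, pays $114

All unit-bids, highest first — top 7: 106 (Cinder-1), 98 (Cinder-2), 87 (Cinder-3), 74 (Orion-1), 65 (Ember-1), 64 (Ember-2), 64 (Orion-2)
Highest rejected unit-bid = $57.
Orion wins 2 unit(s) at $57 each.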